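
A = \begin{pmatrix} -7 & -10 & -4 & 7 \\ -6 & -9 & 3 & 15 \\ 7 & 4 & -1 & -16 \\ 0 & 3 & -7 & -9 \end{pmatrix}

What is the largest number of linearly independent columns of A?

Row reduce to echelon form.
R2 ← R2 − (6/7)·R1: [0, -3/7, 45/7, 9]
R3 ← R3 + R1: [0, -6, -5, -9]
R3 ← R3 − (14)·R2: [0, 0, -95, -135]
R4 ← R4 + (7)·R2: [0, 0, 38, 54]
R4 ← R4 + (2/5)·R3: [0, 0, 0, 0]
Echelon form has 3 nonzero rows, so rank(A) = 3.
The rank gives the maximum number of linearly independent columns: 3.

3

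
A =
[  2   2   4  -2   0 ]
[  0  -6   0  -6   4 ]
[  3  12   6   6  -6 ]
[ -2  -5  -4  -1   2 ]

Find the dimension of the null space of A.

3

Row reduce to echelon form.
R3 ← R3 − (3/2)·R1: [0, 9, 0, 9, -6]
R4 ← R4 + R1: [0, -3, 0, -3, 2]
R3 ← R3 + (3/2)·R2: [0, 0, 0, 0, 0]
R4 ← R4 − (1/2)·R2: [0, 0, 0, 0, 0]
2 nonzero rows, so rank(A) = 2.
A has 5 columns; by rank–nullity, nullity = 5 − 2 = 3.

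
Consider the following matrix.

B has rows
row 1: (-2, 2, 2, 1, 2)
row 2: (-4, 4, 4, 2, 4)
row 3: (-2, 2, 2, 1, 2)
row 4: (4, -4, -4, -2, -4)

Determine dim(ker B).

4

Row reduce to echelon form.
R2 ← R2 − (2)·R1: [0, 0, 0, 0, 0]
R3 ← R3 − R1: [0, 0, 0, 0, 0]
R4 ← R4 + (2)·R1: [0, 0, 0, 0, 0]
1 nonzero row, so rank(B) = 1.
B has 5 columns; by rank–nullity, nullity = 5 − 1 = 4.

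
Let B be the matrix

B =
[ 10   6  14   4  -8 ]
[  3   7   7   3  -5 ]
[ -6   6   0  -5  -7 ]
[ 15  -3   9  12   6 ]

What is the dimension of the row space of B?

3

Row reduce to echelon form.
R2 ← R2 − (3/10)·R1: [0, 26/5, 14/5, 9/5, -13/5]
R3 ← R3 + (3/5)·R1: [0, 48/5, 42/5, -13/5, -59/5]
R4 ← R4 − (3/2)·R1: [0, -12, -12, 6, 18]
R3 ← R3 − (24/13)·R2: [0, 0, 42/13, -77/13, -7]
R4 ← R4 + (30/13)·R2: [0, 0, -72/13, 132/13, 12]
R4 ← R4 + (12/7)·R3: [0, 0, 0, 0, 0]
Echelon form has 3 nonzero rows, so rank(B) = 3.
The row space has dimension equal to the rank: 3.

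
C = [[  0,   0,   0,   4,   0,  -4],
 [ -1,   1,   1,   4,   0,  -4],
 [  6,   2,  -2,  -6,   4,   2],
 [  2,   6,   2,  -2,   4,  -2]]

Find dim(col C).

Row reduce to echelon form.
Swap R1 ↔ R2
R3 ← R3 + (6)·R1: [0, 8, 4, 18, 4, -22]
R4 ← R4 + (2)·R1: [0, 8, 4, 6, 4, -10]
Swap R2 ↔ R3
R4 ← R4 − R2: [0, 0, 0, -12, 0, 12]
R4 ← R4 + (3)·R3: [0, 0, 0, 0, 0, 0]
Echelon form has 3 nonzero rows, so rank(C) = 3.
The column space has dimension equal to the rank: 3.

3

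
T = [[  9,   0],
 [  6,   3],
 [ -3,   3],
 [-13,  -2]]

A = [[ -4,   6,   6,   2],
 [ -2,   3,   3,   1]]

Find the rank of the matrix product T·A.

1

First compute TA:
[[-36,  54,  54,  18],
 [-30,  45,  45,  15],
 [  6,  -9,  -9,  -3],
 [ 56, -84, -84, -28]]
Now row reduce the product.
R2 ← R2 − (5/6)·R1: [0, 0, 0, 0]
R3 ← R3 + (1/6)·R1: [0, 0, 0, 0]
R4 ← R4 + (14/9)·R1: [0, 0, 0, 0]
1 nonzero row, so rank(TA) = 1.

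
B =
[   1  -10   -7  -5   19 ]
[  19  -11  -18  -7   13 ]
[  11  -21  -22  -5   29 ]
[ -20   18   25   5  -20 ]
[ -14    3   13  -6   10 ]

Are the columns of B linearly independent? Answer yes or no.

no

Row reduce B to echelon form.
R2 ← R2 − (19)·R1: [0, 179, 115, 88, -348]
R3 ← R3 − (11)·R1: [0, 89, 55, 50, -180]
R4 ← R4 + (20)·R1: [0, -182, -115, -95, 360]
R5 ← R5 + (14)·R1: [0, -137, -85, -76, 276]
R3 ← R3 − (89/179)·R2: [0, 0, -390/179, 1118/179, -1248/179]
R4 ← R4 + (182/179)·R2: [0, 0, 345/179, -989/179, 1104/179]
R5 ← R5 + (137/179)·R2: [0, 0, 540/179, -1548/179, 1728/179]
R4 ← R4 + (23/26)·R3: [0, 0, 0, 0, 0]
R5 ← R5 + (18/13)·R3: [0, 0, 0, 0, 0]
3 pivots among 5 columns.
Only 3 < 5 pivot columns, so the columns are linearly dependent.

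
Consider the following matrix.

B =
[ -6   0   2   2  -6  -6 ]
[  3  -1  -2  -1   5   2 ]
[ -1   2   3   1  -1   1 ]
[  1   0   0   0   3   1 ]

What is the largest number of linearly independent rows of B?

Row reduce to echelon form.
R2 ← R2 + (1/2)·R1: [0, -1, -1, 0, 2, -1]
R3 ← R3 − (1/6)·R1: [0, 2, 8/3, 2/3, 0, 2]
R4 ← R4 + (1/6)·R1: [0, 0, 1/3, 1/3, 2, 0]
R3 ← R3 + (2)·R2: [0, 0, 2/3, 2/3, 4, 0]
R4 ← R4 − (1/2)·R3: [0, 0, 0, 0, 0, 0]
Echelon form has 3 nonzero rows, so rank(B) = 3.
The rank gives the maximum number of linearly independent rows: 3.

3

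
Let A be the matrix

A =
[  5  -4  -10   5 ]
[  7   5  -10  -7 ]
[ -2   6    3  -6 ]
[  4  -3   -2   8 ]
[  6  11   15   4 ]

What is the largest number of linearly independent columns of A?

4

Row reduce to echelon form.
R2 ← R2 − (7/5)·R1: [0, 53/5, 4, -14]
R3 ← R3 + (2/5)·R1: [0, 22/5, -1, -4]
R4 ← R4 − (4/5)·R1: [0, 1/5, 6, 4]
R5 ← R5 − (6/5)·R1: [0, 79/5, 27, -2]
R3 ← R3 − (22/53)·R2: [0, 0, -141/53, 96/53]
R4 ← R4 − (1/53)·R2: [0, 0, 314/53, 226/53]
R5 ← R5 − (79/53)·R2: [0, 0, 1115/53, 1000/53]
R4 ← R4 + (314/141)·R3: [0, 0, 0, 390/47]
R5 ← R5 + (1115/141)·R3: [0, 0, 0, 1560/47]
R5 ← R5 − (4)·R4: [0, 0, 0, 0]
Echelon form has 4 nonzero rows, so rank(A) = 4.
The rank gives the maximum number of linearly independent columns: 4.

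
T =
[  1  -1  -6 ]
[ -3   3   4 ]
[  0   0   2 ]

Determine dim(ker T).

Row reduce to echelon form.
R2 ← R2 + (3)·R1: [0, 0, -14]
R3 ← R3 + (1/7)·R2: [0, 0, 0]
2 nonzero rows, so rank(T) = 2.
T has 3 columns; by rank–nullity, nullity = 3 − 2 = 1.

1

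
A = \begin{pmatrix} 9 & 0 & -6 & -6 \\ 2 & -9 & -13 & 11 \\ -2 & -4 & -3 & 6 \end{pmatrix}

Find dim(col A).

3

Row reduce to echelon form.
R2 ← R2 − (2/9)·R1: [0, -9, -35/3, 37/3]
R3 ← R3 + (2/9)·R1: [0, -4, -13/3, 14/3]
R3 ← R3 − (4/9)·R2: [0, 0, 23/27, -22/27]
Echelon form has 3 nonzero rows, so rank(A) = 3.
The column space has dimension equal to the rank: 3.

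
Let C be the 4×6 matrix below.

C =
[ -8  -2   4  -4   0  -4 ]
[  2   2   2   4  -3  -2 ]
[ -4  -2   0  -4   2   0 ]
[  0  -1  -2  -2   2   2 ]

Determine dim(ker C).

4

Row reduce to echelon form.
R2 ← R2 + (1/4)·R1: [0, 3/2, 3, 3, -3, -3]
R3 ← R3 − (1/2)·R1: [0, -1, -2, -2, 2, 2]
R3 ← R3 + (2/3)·R2: [0, 0, 0, 0, 0, 0]
R4 ← R4 + (2/3)·R2: [0, 0, 0, 0, 0, 0]
2 nonzero rows, so rank(C) = 2.
C has 6 columns; by rank–nullity, nullity = 6 − 2 = 4.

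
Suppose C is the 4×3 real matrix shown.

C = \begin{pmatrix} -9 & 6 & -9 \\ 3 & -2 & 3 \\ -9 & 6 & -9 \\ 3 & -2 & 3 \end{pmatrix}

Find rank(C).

1

Row reduce to echelon form.
R2 ← R2 + (1/3)·R1: [0, 0, 0]
R3 ← R3 − R1: [0, 0, 0]
R4 ← R4 + (1/3)·R1: [0, 0, 0]
Echelon form has 1 nonzero row, so rank(C) = 1.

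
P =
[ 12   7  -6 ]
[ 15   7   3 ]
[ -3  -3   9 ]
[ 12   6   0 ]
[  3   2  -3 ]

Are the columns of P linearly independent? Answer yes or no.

no

Row reduce P to echelon form.
R2 ← R2 − (5/4)·R1: [0, -7/4, 21/2]
R3 ← R3 + (1/4)·R1: [0, -5/4, 15/2]
R4 ← R4 − R1: [0, -1, 6]
R5 ← R5 − (1/4)·R1: [0, 1/4, -3/2]
R3 ← R3 − (5/7)·R2: [0, 0, 0]
R4 ← R4 − (4/7)·R2: [0, 0, 0]
R5 ← R5 + (1/7)·R2: [0, 0, 0]
2 pivots among 3 columns.
Only 2 < 3 pivot columns, so the columns are linearly dependent.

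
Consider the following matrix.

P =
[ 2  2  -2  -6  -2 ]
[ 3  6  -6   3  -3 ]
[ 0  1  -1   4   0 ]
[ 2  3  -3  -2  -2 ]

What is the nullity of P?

Row reduce to echelon form.
R2 ← R2 − (3/2)·R1: [0, 3, -3, 12, 0]
R4 ← R4 − R1: [0, 1, -1, 4, 0]
R3 ← R3 − (1/3)·R2: [0, 0, 0, 0, 0]
R4 ← R4 − (1/3)·R2: [0, 0, 0, 0, 0]
2 nonzero rows, so rank(P) = 2.
P has 5 columns; by rank–nullity, nullity = 5 − 2 = 3.

3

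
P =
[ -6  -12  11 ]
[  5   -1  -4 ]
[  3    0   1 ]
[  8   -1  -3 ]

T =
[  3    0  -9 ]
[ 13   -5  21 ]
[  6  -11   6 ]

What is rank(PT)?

3

First compute PT:
[[-108, -61, -132],
 [-22,  49, -90],
 [ 15, -11, -21],
 [ -7,  38, -111]]
Now row reduce the product.
R2 ← R2 − (11/54)·R1: [0, 3317/54, -568/9]
R3 ← R3 + (5/36)·R1: [0, -701/36, -118/3]
R4 ← R4 − (7/108)·R1: [0, 4531/108, -922/9]
R3 ← R3 + (2103/6634)·R2: [0, 0, -196830/3317]
R4 ← R4 − (4531/6634)·R2: [0, 0, -196830/3317]
R4 ← R4 − R3: [0, 0, 0]
3 nonzero rows, so rank(PT) = 3.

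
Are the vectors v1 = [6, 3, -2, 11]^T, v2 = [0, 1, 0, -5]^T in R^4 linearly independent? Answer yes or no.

Form the matrix with these vectors as rows and row reduce.
2 nonzero rows, so the 2 vectors span a space of dimension 2.
Since 2 = 2, the vectors are linearly independent.

yes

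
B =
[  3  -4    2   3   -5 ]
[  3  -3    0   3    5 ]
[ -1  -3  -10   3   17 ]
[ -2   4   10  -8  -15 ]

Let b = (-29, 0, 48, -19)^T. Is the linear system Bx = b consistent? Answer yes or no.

Row reduce the augmented matrix [B | b].
R2 ← R2 − R1: [0, 1, -2, 0, 10, 29]
R3 ← R3 + (1/3)·R1: [0, -13/3, -28/3, 4, 46/3, 115/3]
R4 ← R4 + (2/3)·R1: [0, 4/3, 34/3, -6, -55/3, -115/3]
R3 ← R3 + (13/3)·R2: [0, 0, -18, 4, 176/3, 164]
R4 ← R4 − (4/3)·R2: [0, 0, 14, -6, -95/3, -77]
R4 ← R4 + (7/9)·R3: [0, 0, 0, -26/9, 377/27, 455/9]
The echelon form has 4 nonzero rows, and every pivot lies in the first 5 columns, so rank(B) = rank([B|b]) = 4.
The system is consistent.

yes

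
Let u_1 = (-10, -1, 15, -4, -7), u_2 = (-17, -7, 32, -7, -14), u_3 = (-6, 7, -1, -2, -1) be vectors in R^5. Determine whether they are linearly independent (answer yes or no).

Form the matrix with these vectors as rows and row reduce.
R2 ← R2 − (17/10)·R1: [0, -53/10, 13/2, -1/5, -21/10]
R3 ← R3 − (3/5)·R1: [0, 38/5, -10, 2/5, 16/5]
R3 ← R3 + (76/53)·R2: [0, 0, -36/53, 6/53, 10/53]
3 nonzero rows, so the 3 vectors span a space of dimension 3.
Since 3 = 3, the vectors are linearly independent.

yes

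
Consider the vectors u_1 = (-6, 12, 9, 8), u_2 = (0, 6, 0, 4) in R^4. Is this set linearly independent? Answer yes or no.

Form the matrix with these vectors as rows and row reduce.
2 nonzero rows, so the 2 vectors span a space of dimension 2.
Since 2 = 2, the vectors are linearly independent.

yes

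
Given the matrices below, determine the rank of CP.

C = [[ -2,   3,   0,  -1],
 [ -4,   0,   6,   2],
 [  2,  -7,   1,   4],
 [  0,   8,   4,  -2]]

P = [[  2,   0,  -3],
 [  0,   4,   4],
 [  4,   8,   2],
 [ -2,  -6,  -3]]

2

First compute CP:
[[ -2,  18,  21],
 [ 12,  36,  18],
 [  0, -44, -44],
 [ 20,  76,  46]]
Now row reduce the product.
R2 ← R2 + (6)·R1: [0, 144, 144]
R4 ← R4 + (10)·R1: [0, 256, 256]
R3 ← R3 + (11/36)·R2: [0, 0, 0]
R4 ← R4 − (16/9)·R2: [0, 0, 0]
2 nonzero rows, so rank(CP) = 2.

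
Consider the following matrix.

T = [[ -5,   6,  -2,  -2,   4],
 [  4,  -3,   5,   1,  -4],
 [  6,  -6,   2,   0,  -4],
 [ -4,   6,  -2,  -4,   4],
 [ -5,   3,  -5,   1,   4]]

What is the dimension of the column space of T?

Row reduce to echelon form.
R2 ← R2 + (4/5)·R1: [0, 9/5, 17/5, -3/5, -4/5]
R3 ← R3 + (6/5)·R1: [0, 6/5, -2/5, -12/5, 4/5]
R4 ← R4 − (4/5)·R1: [0, 6/5, -2/5, -12/5, 4/5]
R5 ← R5 − R1: [0, -3, -3, 3, 0]
R3 ← R3 − (2/3)·R2: [0, 0, -8/3, -2, 4/3]
R4 ← R4 − (2/3)·R2: [0, 0, -8/3, -2, 4/3]
R5 ← R5 + (5/3)·R2: [0, 0, 8/3, 2, -4/3]
R4 ← R4 − R3: [0, 0, 0, 0, 0]
R5 ← R5 + R3: [0, 0, 0, 0, 0]
Echelon form has 3 nonzero rows, so rank(T) = 3.
The column space has dimension equal to the rank: 3.

3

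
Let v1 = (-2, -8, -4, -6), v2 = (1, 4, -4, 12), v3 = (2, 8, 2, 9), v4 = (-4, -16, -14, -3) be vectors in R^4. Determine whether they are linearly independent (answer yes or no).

no

Form the matrix with these vectors as rows and row reduce.
R2 ← R2 + (1/2)·R1: [0, 0, -6, 9]
R3 ← R3 + R1: [0, 0, -2, 3]
R4 ← R4 − (2)·R1: [0, 0, -6, 9]
R3 ← R3 − (1/3)·R2: [0, 0, 0, 0]
R4 ← R4 − R2: [0, 0, 0, 0]
2 nonzero rows, so the 4 vectors span a space of dimension 2.
Since 2 < 4, the vectors are linearly dependent.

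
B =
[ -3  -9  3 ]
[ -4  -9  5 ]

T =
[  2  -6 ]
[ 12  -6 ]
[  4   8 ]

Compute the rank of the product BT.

First compute BT:
[[-102,  96],
 [-96, 118]]
Now row reduce the product.
R2 ← R2 − (16/17)·R1: [0, 470/17]
2 nonzero rows, so rank(BT) = 2.

2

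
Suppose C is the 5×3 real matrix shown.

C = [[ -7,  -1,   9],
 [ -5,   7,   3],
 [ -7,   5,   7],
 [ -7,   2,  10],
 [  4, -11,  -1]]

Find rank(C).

Row reduce to echelon form.
R2 ← R2 − (5/7)·R1: [0, 54/7, -24/7]
R3 ← R3 − R1: [0, 6, -2]
R4 ← R4 − R1: [0, 3, 1]
R5 ← R5 + (4/7)·R1: [0, -81/7, 29/7]
R3 ← R3 − (7/9)·R2: [0, 0, 2/3]
R4 ← R4 − (7/18)·R2: [0, 0, 7/3]
R5 ← R5 + (3/2)·R2: [0, 0, -1]
R4 ← R4 − (7/2)·R3: [0, 0, 0]
R5 ← R5 + (3/2)·R3: [0, 0, 0]
Echelon form has 3 nonzero rows, so rank(C) = 3.

3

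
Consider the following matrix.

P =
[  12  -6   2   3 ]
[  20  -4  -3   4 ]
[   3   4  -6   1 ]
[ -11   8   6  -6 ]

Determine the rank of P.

Row reduce to echelon form.
R2 ← R2 − (5/3)·R1: [0, 6, -19/3, -1]
R3 ← R3 − (1/4)·R1: [0, 11/2, -13/2, 1/4]
R4 ← R4 + (11/12)·R1: [0, 5/2, 47/6, -13/4]
R3 ← R3 − (11/12)·R2: [0, 0, -25/36, 7/6]
R4 ← R4 − (5/12)·R2: [0, 0, 377/36, -17/6]
R4 ← R4 + (377/25)·R3: [0, 0, 0, 369/25]
Echelon form has 4 nonzero rows, so rank(P) = 4.

4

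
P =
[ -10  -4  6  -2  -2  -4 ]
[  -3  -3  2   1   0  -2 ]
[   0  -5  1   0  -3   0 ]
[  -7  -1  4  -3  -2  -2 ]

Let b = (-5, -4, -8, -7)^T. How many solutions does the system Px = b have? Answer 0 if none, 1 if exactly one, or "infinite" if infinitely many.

0

Row reduce the augmented matrix [P | b].
R2 ← R2 − (3/10)·R1: [0, -9/5, 1/5, 8/5, 3/5, -4/5, -5/2]
R4 ← R4 − (7/10)·R1: [0, 9/5, -1/5, -8/5, -3/5, 4/5, -7/2]
R3 ← R3 − (25/9)·R2: [0, 0, 4/9, -40/9, -14/3, 20/9, -19/18]
R4 ← R4 + R2: [0, 0, 0, 0, 0, 0, -6]
The echelon form has 4 nonzero rows; the last pivot sits in the augmented column, so rank(P) = 3 but rank([P|b]) = 4.
Since the ranks differ, the system is inconsistent.
It has no solutions.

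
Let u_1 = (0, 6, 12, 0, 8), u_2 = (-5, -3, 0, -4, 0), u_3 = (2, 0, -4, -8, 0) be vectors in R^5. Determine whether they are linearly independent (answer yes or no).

yes

Form the matrix with these vectors as rows and row reduce.
Swap R1 ↔ R2
R3 ← R3 + (2/5)·R1: [0, -6/5, -4, -48/5, 0]
R3 ← R3 + (1/5)·R2: [0, 0, -8/5, -48/5, 8/5]
3 nonzero rows, so the 3 vectors span a space of dimension 3.
Since 3 = 3, the vectors are linearly independent.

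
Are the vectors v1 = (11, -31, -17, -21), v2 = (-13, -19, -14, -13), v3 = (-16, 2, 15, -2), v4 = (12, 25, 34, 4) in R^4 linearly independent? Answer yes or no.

yes

Form the matrix with these vectors as rows and row reduce.
R2 ← R2 + (13/11)·R1: [0, -612/11, -375/11, -416/11]
R3 ← R3 + (16/11)·R1: [0, -474/11, -107/11, -358/11]
R4 ← R4 − (12/11)·R1: [0, 647/11, 578/11, 296/11]
R3 ← R3 − (79/102)·R2: [0, 0, 567/34, -166/51]
R4 ← R4 + (647/612)·R2: [0, 0, 3367/204, -2000/153]
R4 ← R4 − (481/486)·R3: [0, 0, 0, -7181/729]
4 nonzero rows, so the 4 vectors span a space of dimension 4.
Since 4 = 4, the vectors are linearly independent.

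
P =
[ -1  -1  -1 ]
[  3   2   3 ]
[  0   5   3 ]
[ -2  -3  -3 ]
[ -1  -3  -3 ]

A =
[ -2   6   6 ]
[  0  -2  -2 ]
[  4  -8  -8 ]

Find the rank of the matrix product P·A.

2

First compute PA:
[[ -2,   4,   4],
 [  6, -10, -10],
 [ 12, -34, -34],
 [ -8,  18,  18],
 [-10,  24,  24]]
Now row reduce the product.
R2 ← R2 + (3)·R1: [0, 2, 2]
R3 ← R3 + (6)·R1: [0, -10, -10]
R4 ← R4 − (4)·R1: [0, 2, 2]
R5 ← R5 − (5)·R1: [0, 4, 4]
R3 ← R3 + (5)·R2: [0, 0, 0]
R4 ← R4 − R2: [0, 0, 0]
R5 ← R5 − (2)·R2: [0, 0, 0]
2 nonzero rows, so rank(PA) = 2.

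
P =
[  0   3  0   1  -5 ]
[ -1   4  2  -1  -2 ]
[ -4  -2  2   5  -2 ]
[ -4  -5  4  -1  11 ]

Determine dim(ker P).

Row reduce to echelon form.
Swap R1 ↔ R2
R3 ← R3 − (4)·R1: [0, -18, -6, 9, 6]
R4 ← R4 − (4)·R1: [0, -21, -4, 3, 19]
R3 ← R3 + (6)·R2: [0, 0, -6, 15, -24]
R4 ← R4 + (7)·R2: [0, 0, -4, 10, -16]
R4 ← R4 − (2/3)·R3: [0, 0, 0, 0, 0]
3 nonzero rows, so rank(P) = 3.
P has 5 columns; by rank–nullity, nullity = 5 − 3 = 2.

2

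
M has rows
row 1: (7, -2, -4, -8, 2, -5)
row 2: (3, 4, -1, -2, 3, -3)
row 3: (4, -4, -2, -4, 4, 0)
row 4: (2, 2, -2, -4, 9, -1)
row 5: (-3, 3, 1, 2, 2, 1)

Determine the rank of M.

Row reduce to echelon form.
R2 ← R2 − (3/7)·R1: [0, 34/7, 5/7, 10/7, 15/7, -6/7]
R3 ← R3 − (4/7)·R1: [0, -20/7, 2/7, 4/7, 20/7, 20/7]
R4 ← R4 − (2/7)·R1: [0, 18/7, -6/7, -12/7, 59/7, 3/7]
R5 ← R5 + (3/7)·R1: [0, 15/7, -5/7, -10/7, 20/7, -8/7]
R3 ← R3 + (10/17)·R2: [0, 0, 12/17, 24/17, 70/17, 40/17]
R4 ← R4 − (9/17)·R2: [0, 0, -21/17, -42/17, 124/17, 15/17]
R5 ← R5 − (15/34)·R2: [0, 0, -35/34, -35/17, 65/34, -13/17]
R4 ← R4 + (7/4)·R3: [0, 0, 0, 0, 29/2, 5]
R5 ← R5 + (35/24)·R3: [0, 0, 0, 0, 95/12, 8/3]
R5 ← R5 − (95/174)·R4: [0, 0, 0, 0, 0, -11/174]
Echelon form has 5 nonzero rows, so rank(M) = 5.

5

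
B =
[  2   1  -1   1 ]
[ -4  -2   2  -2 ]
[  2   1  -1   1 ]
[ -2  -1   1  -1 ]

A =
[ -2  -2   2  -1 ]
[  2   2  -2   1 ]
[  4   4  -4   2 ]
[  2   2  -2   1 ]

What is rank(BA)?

First compute BA:
[[ -4,  -4,   4,  -2],
 [  8,   8,  -8,   4],
 [ -4,  -4,   4,  -2],
 [  4,   4,  -4,   2]]
Now row reduce the product.
R2 ← R2 + (2)·R1: [0, 0, 0, 0]
R3 ← R3 − R1: [0, 0, 0, 0]
R4 ← R4 + R1: [0, 0, 0, 0]
1 nonzero row, so rank(BA) = 1.

1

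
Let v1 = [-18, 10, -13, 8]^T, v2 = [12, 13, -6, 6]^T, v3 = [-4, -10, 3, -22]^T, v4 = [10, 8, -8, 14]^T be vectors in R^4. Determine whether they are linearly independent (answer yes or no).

Form the matrix with these vectors as rows and row reduce.
R2 ← R2 + (2/3)·R1: [0, 59/3, -44/3, 34/3]
R3 ← R3 − (2/9)·R1: [0, -110/9, 53/9, -214/9]
R4 ← R4 + (5/9)·R1: [0, 122/9, -137/9, 166/9]
R3 ← R3 + (110/177)·R2: [0, 0, -571/177, -2962/177]
R4 ← R4 − (122/177)·R2: [0, 0, -905/177, 1882/177]
R4 ← R4 − (905/571)·R3: [0, 0, 0, 21216/571]
4 nonzero rows, so the 4 vectors span a space of dimension 4.
Since 4 = 4, the vectors are linearly independent.

yes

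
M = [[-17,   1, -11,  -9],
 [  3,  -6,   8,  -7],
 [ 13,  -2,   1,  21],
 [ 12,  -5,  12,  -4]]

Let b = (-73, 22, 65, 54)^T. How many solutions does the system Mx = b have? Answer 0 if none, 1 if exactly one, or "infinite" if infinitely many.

Row reduce the augmented matrix [M | b].
R2 ← R2 + (3/17)·R1: [0, -99/17, 103/17, -146/17, 155/17]
R3 ← R3 + (13/17)·R1: [0, -21/17, -126/17, 240/17, 156/17]
R4 ← R4 + (12/17)·R1: [0, -73/17, 72/17, -176/17, 42/17]
R3 ← R3 − (7/33)·R2: [0, 0, -287/33, 526/33, 239/33]
R4 ← R4 − (73/99)·R2: [0, 0, -23/99, -398/99, -421/99]
R4 ← R4 − (23/861)·R3: [0, 0, 0, -1276/287, -1276/287]
The echelon form has 4 nonzero rows, and every pivot lies in the first 4 columns, so rank(M) = rank([M|b]) = 4.
The system is consistent.
rank = 4 = number of unknowns, so the solution is unique.

1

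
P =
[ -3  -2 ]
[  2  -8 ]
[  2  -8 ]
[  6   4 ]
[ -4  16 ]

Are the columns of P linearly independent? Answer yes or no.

Row reduce P to echelon form.
R2 ← R2 + (2/3)·R1: [0, -28/3]
R3 ← R3 + (2/3)·R1: [0, -28/3]
R4 ← R4 + (2)·R1: [0, 0]
R5 ← R5 − (4/3)·R1: [0, 56/3]
R3 ← R3 − R2: [0, 0]
R5 ← R5 + (2)·R2: [0, 0]
2 pivots among 2 columns.
Every column is a pivot column, so the columns are linearly independent.

yes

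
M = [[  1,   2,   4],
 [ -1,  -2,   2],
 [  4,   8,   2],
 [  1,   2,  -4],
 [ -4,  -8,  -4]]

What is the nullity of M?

1

Row reduce to echelon form.
R2 ← R2 + R1: [0, 0, 6]
R3 ← R3 − (4)·R1: [0, 0, -14]
R4 ← R4 − R1: [0, 0, -8]
R5 ← R5 + (4)·R1: [0, 0, 12]
R3 ← R3 + (7/3)·R2: [0, 0, 0]
R4 ← R4 + (4/3)·R2: [0, 0, 0]
R5 ← R5 − (2)·R2: [0, 0, 0]
2 nonzero rows, so rank(M) = 2.
M has 3 columns; by rank–nullity, nullity = 3 − 2 = 1.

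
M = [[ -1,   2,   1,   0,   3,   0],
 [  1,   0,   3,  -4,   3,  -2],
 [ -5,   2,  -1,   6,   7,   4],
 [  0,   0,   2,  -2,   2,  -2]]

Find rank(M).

Row reduce to echelon form.
R2 ← R2 + R1: [0, 2, 4, -4, 6, -2]
R3 ← R3 − (5)·R1: [0, -8, -6, 6, -8, 4]
R3 ← R3 + (4)·R2: [0, 0, 10, -10, 16, -4]
R4 ← R4 − (1/5)·R3: [0, 0, 0, 0, -6/5, -6/5]
Echelon form has 4 nonzero rows, so rank(M) = 4.

4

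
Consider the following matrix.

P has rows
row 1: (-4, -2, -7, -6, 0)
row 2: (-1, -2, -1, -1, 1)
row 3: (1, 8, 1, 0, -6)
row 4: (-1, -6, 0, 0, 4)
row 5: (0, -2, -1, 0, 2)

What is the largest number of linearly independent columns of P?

3

Row reduce to echelon form.
R2 ← R2 − (1/4)·R1: [0, -3/2, 3/4, 1/2, 1]
R3 ← R3 + (1/4)·R1: [0, 15/2, -3/4, -3/2, -6]
R4 ← R4 − (1/4)·R1: [0, -11/2, 7/4, 3/2, 4]
R3 ← R3 + (5)·R2: [0, 0, 3, 1, -1]
R4 ← R4 − (11/3)·R2: [0, 0, -1, -1/3, 1/3]
R5 ← R5 − (4/3)·R2: [0, 0, -2, -2/3, 2/3]
R4 ← R4 + (1/3)·R3: [0, 0, 0, 0, 0]
R5 ← R5 + (2/3)·R3: [0, 0, 0, 0, 0]
Echelon form has 3 nonzero rows, so rank(P) = 3.
The rank gives the maximum number of linearly independent columns: 3.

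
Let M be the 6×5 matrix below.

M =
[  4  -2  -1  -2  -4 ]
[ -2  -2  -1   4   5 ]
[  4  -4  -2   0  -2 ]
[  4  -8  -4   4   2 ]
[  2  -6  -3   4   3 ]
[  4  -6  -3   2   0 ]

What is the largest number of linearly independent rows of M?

Row reduce to echelon form.
R2 ← R2 + (1/2)·R1: [0, -3, -3/2, 3, 3]
R3 ← R3 − R1: [0, -2, -1, 2, 2]
R4 ← R4 − R1: [0, -6, -3, 6, 6]
R5 ← R5 − (1/2)·R1: [0, -5, -5/2, 5, 5]
R6 ← R6 − R1: [0, -4, -2, 4, 4]
R3 ← R3 − (2/3)·R2: [0, 0, 0, 0, 0]
R4 ← R4 − (2)·R2: [0, 0, 0, 0, 0]
R5 ← R5 − (5/3)·R2: [0, 0, 0, 0, 0]
R6 ← R6 − (4/3)·R2: [0, 0, 0, 0, 0]
Echelon form has 2 nonzero rows, so rank(M) = 2.
The rank gives the maximum number of linearly independent rows: 2.

2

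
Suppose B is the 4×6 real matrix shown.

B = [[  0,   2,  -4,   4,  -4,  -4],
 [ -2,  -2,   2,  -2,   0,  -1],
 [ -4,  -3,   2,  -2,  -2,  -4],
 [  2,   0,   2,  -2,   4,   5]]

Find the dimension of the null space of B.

Row reduce to echelon form.
Swap R1 ↔ R2
R3 ← R3 − (2)·R1: [0, 1, -2, 2, -2, -2]
R4 ← R4 + R1: [0, -2, 4, -4, 4, 4]
R3 ← R3 − (1/2)·R2: [0, 0, 0, 0, 0, 0]
R4 ← R4 + R2: [0, 0, 0, 0, 0, 0]
2 nonzero rows, so rank(B) = 2.
B has 6 columns; by rank–nullity, nullity = 6 − 2 = 4.

4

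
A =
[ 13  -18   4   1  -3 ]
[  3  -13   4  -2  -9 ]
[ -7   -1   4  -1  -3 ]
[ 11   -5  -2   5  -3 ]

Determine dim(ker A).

1

Row reduce to echelon form.
R2 ← R2 − (3/13)·R1: [0, -115/13, 40/13, -29/13, -108/13]
R3 ← R3 + (7/13)·R1: [0, -139/13, 80/13, -6/13, -60/13]
R4 ← R4 − (11/13)·R1: [0, 133/13, -70/13, 54/13, -6/13]
R3 ← R3 − (139/115)·R2: [0, 0, 56/23, 257/115, 624/115]
R4 ← R4 + (133/115)·R2: [0, 0, -42/23, 181/115, -1158/115]
R4 ← R4 + (3/4)·R3: [0, 0, 0, 13/4, -6]
4 nonzero rows, so rank(A) = 4.
A has 5 columns; by rank–nullity, nullity = 5 − 4 = 1.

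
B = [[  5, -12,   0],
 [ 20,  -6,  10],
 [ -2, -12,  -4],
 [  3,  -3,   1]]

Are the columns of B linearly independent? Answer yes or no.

Row reduce B to echelon form.
R2 ← R2 − (4)·R1: [0, 42, 10]
R3 ← R3 + (2/5)·R1: [0, -84/5, -4]
R4 ← R4 − (3/5)·R1: [0, 21/5, 1]
R3 ← R3 + (2/5)·R2: [0, 0, 0]
R4 ← R4 − (1/10)·R2: [0, 0, 0]
2 pivots among 3 columns.
Only 2 < 3 pivot columns, so the columns are linearly dependent.

no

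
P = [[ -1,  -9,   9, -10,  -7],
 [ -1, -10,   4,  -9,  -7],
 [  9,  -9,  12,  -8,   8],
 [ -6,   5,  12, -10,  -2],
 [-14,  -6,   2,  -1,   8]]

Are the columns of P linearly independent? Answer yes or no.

yes

Row reduce P to echelon form.
R2 ← R2 − R1: [0, -1, -5, 1, 0]
R3 ← R3 + (9)·R1: [0, -90, 93, -98, -55]
R4 ← R4 − (6)·R1: [0, 59, -42, 50, 40]
R5 ← R5 − (14)·R1: [0, 120, -124, 139, 106]
R3 ← R3 − (90)·R2: [0, 0, 543, -188, -55]
R4 ← R4 + (59)·R2: [0, 0, -337, 109, 40]
R5 ← R5 + (120)·R2: [0, 0, -724, 259, 106]
R4 ← R4 + (337/543)·R3: [0, 0, 0, -4169/543, 3185/543]
R5 ← R5 + (4/3)·R3: [0, 0, 0, 25/3, 98/3]
R5 ← R5 + (4525/4169)·R4: [0, 0, 0, 0, 162729/4169]
5 pivots among 5 columns.
Every column is a pivot column, so the columns are linearly independent.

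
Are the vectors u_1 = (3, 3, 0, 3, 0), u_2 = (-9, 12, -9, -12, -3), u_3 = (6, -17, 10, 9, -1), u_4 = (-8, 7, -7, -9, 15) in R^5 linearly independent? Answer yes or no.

no

Form the matrix with these vectors as rows and row reduce.
R2 ← R2 + (3)·R1: [0, 21, -9, -3, -3]
R3 ← R3 − (2)·R1: [0, -23, 10, 3, -1]
R4 ← R4 + (8/3)·R1: [0, 15, -7, -1, 15]
R3 ← R3 + (23/21)·R2: [0, 0, 1/7, -2/7, -30/7]
R4 ← R4 − (5/7)·R2: [0, 0, -4/7, 8/7, 120/7]
R4 ← R4 + (4)·R3: [0, 0, 0, 0, 0]
3 nonzero rows, so the 4 vectors span a space of dimension 3.
Since 3 < 4, the vectors are linearly dependent.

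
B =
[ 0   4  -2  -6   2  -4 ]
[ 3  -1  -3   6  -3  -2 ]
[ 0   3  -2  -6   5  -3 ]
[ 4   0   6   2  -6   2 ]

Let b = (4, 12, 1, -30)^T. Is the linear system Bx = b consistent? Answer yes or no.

yes

Row reduce the augmented matrix [B | b].
Swap R1 ↔ R2
R4 ← R4 − (4/3)·R1: [0, 4/3, 10, -6, -2, 14/3, -46]
R3 ← R3 − (3/4)·R2: [0, 0, -1/2, -3/2, 7/2, 0, -2]
R4 ← R4 − (1/3)·R2: [0, 0, 32/3, -4, -8/3, 6, -142/3]
R4 ← R4 + (64/3)·R3: [0, 0, 0, -36, 72, 6, -90]
The echelon form has 4 nonzero rows, and every pivot lies in the first 6 columns, so rank(B) = rank([B|b]) = 4.
The system is consistent.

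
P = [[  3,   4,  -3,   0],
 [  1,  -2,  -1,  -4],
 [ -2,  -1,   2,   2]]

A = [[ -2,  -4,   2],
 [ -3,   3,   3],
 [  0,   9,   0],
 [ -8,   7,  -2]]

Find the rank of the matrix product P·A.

First compute PA:
[[-18, -27,  18],
 [ 36, -47,   4],
 [ -9,  37, -11]]
Now row reduce the product.
R2 ← R2 + (2)·R1: [0, -101, 40]
R3 ← R3 − (1/2)·R1: [0, 101/2, -20]
R3 ← R3 + (1/2)·R2: [0, 0, 0]
2 nonzero rows, so rank(PA) = 2.

2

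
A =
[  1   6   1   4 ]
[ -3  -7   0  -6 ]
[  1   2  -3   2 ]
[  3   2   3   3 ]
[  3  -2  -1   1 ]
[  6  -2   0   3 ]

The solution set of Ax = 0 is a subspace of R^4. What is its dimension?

1

Row reduce to echelon form.
R2 ← R2 + (3)·R1: [0, 11, 3, 6]
R3 ← R3 − R1: [0, -4, -4, -2]
R4 ← R4 − (3)·R1: [0, -16, 0, -9]
R5 ← R5 − (3)·R1: [0, -20, -4, -11]
R6 ← R6 − (6)·R1: [0, -38, -6, -21]
R3 ← R3 + (4/11)·R2: [0, 0, -32/11, 2/11]
R4 ← R4 + (16/11)·R2: [0, 0, 48/11, -3/11]
R5 ← R5 + (20/11)·R2: [0, 0, 16/11, -1/11]
R6 ← R6 + (38/11)·R2: [0, 0, 48/11, -3/11]
R4 ← R4 + (3/2)·R3: [0, 0, 0, 0]
R5 ← R5 + (1/2)·R3: [0, 0, 0, 0]
R6 ← R6 + (3/2)·R3: [0, 0, 0, 0]
3 nonzero rows, so rank(A) = 3.
A has 4 columns; by rank–nullity, nullity = 4 − 3 = 1.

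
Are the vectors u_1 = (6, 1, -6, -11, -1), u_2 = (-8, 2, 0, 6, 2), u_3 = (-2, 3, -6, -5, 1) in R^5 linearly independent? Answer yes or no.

no

Form the matrix with these vectors as rows and row reduce.
R2 ← R2 + (4/3)·R1: [0, 10/3, -8, -26/3, 2/3]
R3 ← R3 + (1/3)·R1: [0, 10/3, -8, -26/3, 2/3]
R3 ← R3 − R2: [0, 0, 0, 0, 0]
2 nonzero rows, so the 3 vectors span a space of dimension 2.
Since 2 < 3, the vectors are linearly dependent.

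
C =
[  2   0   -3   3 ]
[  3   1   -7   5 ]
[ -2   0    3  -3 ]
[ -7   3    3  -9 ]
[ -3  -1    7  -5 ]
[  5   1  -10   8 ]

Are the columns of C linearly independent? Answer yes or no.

no

Row reduce C to echelon form.
R2 ← R2 − (3/2)·R1: [0, 1, -5/2, 1/2]
R3 ← R3 + R1: [0, 0, 0, 0]
R4 ← R4 + (7/2)·R1: [0, 3, -15/2, 3/2]
R5 ← R5 + (3/2)·R1: [0, -1, 5/2, -1/2]
R6 ← R6 − (5/2)·R1: [0, 1, -5/2, 1/2]
R4 ← R4 − (3)·R2: [0, 0, 0, 0]
R5 ← R5 + R2: [0, 0, 0, 0]
R6 ← R6 − R2: [0, 0, 0, 0]
2 pivots among 4 columns.
Only 2 < 4 pivot columns, so the columns are linearly dependent.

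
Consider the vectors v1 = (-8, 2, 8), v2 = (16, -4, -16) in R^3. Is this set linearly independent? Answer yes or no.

Form the matrix with these vectors as rows and row reduce.
R2 ← R2 + (2)·R1: [0, 0, 0]
1 nonzero row, so the 2 vectors span a space of dimension 1.
Since 1 < 2, the vectors are linearly dependent.

no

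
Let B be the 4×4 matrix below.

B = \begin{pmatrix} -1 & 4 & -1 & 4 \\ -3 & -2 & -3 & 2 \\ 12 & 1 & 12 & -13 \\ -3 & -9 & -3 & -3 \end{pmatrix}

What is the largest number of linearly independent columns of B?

Row reduce to echelon form.
R2 ← R2 − (3)·R1: [0, -14, 0, -10]
R3 ← R3 + (12)·R1: [0, 49, 0, 35]
R4 ← R4 − (3)·R1: [0, -21, 0, -15]
R3 ← R3 + (7/2)·R2: [0, 0, 0, 0]
R4 ← R4 − (3/2)·R2: [0, 0, 0, 0]
Echelon form has 2 nonzero rows, so rank(B) = 2.
The rank gives the maximum number of linearly independent columns: 2.

2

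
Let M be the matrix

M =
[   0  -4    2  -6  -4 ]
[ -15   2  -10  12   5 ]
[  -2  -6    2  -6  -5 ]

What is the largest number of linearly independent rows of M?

3

Row reduce to echelon form.
Swap R1 ↔ R2
R3 ← R3 − (2/15)·R1: [0, -94/15, 10/3, -38/5, -17/3]
R3 ← R3 − (47/30)·R2: [0, 0, 1/5, 9/5, 3/5]
Echelon form has 3 nonzero rows, so rank(M) = 3.
The rank gives the maximum number of linearly independent rows: 3.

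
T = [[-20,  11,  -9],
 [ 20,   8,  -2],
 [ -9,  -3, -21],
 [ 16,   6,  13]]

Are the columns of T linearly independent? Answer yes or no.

yes

Row reduce T to echelon form.
R2 ← R2 + R1: [0, 19, -11]
R3 ← R3 − (9/20)·R1: [0, -159/20, -339/20]
R4 ← R4 + (4/5)·R1: [0, 74/5, 29/5]
R3 ← R3 + (159/380)·R2: [0, 0, -819/38]
R4 ← R4 − (74/95)·R2: [0, 0, 273/19]
R4 ← R4 + (2/3)·R3: [0, 0, 0]
3 pivots among 3 columns.
Every column is a pivot column, so the columns are linearly independent.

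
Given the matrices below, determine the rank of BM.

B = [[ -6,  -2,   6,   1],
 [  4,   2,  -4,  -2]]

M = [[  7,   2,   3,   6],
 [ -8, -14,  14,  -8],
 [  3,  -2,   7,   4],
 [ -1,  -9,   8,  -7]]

2

First compute BM:
[[ -9,  -5,   4,  -3],
 [  2,   6,  -4,   6]]
Now row reduce the product.
R2 ← R2 + (2/9)·R1: [0, 44/9, -28/9, 16/3]
2 nonzero rows, so rank(BM) = 2.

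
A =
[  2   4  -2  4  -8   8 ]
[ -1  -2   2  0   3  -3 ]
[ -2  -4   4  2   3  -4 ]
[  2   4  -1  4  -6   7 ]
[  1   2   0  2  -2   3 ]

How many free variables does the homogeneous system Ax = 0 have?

3

Row reduce to echelon form.
R2 ← R2 + (1/2)·R1: [0, 0, 1, 2, -1, 1]
R3 ← R3 + R1: [0, 0, 2, 6, -5, 4]
R4 ← R4 − R1: [0, 0, 1, 0, 2, -1]
R5 ← R5 − (1/2)·R1: [0, 0, 1, 0, 2, -1]
R3 ← R3 − (2)·R2: [0, 0, 0, 2, -3, 2]
R4 ← R4 − R2: [0, 0, 0, -2, 3, -2]
R5 ← R5 − R2: [0, 0, 0, -2, 3, -2]
R4 ← R4 + R3: [0, 0, 0, 0, 0, 0]
R5 ← R5 + R3: [0, 0, 0, 0, 0, 0]
3 nonzero rows, so rank(A) = 3.
A has 6 columns; by rank–nullity, nullity = 6 − 3 = 3.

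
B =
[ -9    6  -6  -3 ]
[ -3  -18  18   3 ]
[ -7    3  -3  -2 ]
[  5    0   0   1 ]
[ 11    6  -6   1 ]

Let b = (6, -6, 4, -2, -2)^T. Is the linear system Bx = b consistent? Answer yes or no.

yes

Row reduce the augmented matrix [B | b].
R2 ← R2 − (1/3)·R1: [0, -20, 20, 4, -8]
R3 ← R3 − (7/9)·R1: [0, -5/3, 5/3, 1/3, -2/3]
R4 ← R4 + (5/9)·R1: [0, 10/3, -10/3, -2/3, 4/3]
R5 ← R5 + (11/9)·R1: [0, 40/3, -40/3, -8/3, 16/3]
R3 ← R3 − (1/12)·R2: [0, 0, 0, 0, 0]
R4 ← R4 + (1/6)·R2: [0, 0, 0, 0, 0]
R5 ← R5 + (2/3)·R2: [0, 0, 0, 0, 0]
The echelon form has 2 nonzero rows, and every pivot lies in the first 4 columns, so rank(B) = rank([B|b]) = 2.
The system is consistent.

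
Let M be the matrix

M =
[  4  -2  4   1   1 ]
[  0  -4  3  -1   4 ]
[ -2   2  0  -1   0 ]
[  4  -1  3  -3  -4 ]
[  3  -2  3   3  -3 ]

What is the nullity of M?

0

Row reduce to echelon form.
R3 ← R3 + (1/2)·R1: [0, 1, 2, -1/2, 1/2]
R4 ← R4 − R1: [0, 1, -1, -4, -5]
R5 ← R5 − (3/4)·R1: [0, -1/2, 0, 9/4, -15/4]
R3 ← R3 + (1/4)·R2: [0, 0, 11/4, -3/4, 3/2]
R4 ← R4 + (1/4)·R2: [0, 0, -1/4, -17/4, -4]
R5 ← R5 − (1/8)·R2: [0, 0, -3/8, 19/8, -17/4]
R4 ← R4 + (1/11)·R3: [0, 0, 0, -95/22, -85/22]
R5 ← R5 + (3/22)·R3: [0, 0, 0, 25/11, -89/22]
R5 ← R5 + (10/19)·R4: [0, 0, 0, 0, -231/38]
5 nonzero rows, so rank(M) = 5.
M has 5 columns; by rank–nullity, nullity = 5 − 5 = 0.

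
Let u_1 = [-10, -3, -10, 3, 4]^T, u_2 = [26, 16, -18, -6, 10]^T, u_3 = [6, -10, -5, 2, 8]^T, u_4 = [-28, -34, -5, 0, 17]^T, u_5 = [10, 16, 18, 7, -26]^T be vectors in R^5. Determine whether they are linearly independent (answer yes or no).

Form the matrix with these vectors as rows and row reduce.
R2 ← R2 + (13/5)·R1: [0, 41/5, -44, 9/5, 102/5]
R3 ← R3 + (3/5)·R1: [0, -59/5, -11, 19/5, 52/5]
R4 ← R4 − (14/5)·R1: [0, -128/5, 23, -42/5, 29/5]
R5 ← R5 + R1: [0, 13, 8, 10, -22]
R3 ← R3 + (59/41)·R2: [0, 0, -3047/41, 262/41, 1630/41]
R4 ← R4 + (128/41)·R2: [0, 0, -4689/41, -114/41, 2849/41]
R5 ← R5 − (65/41)·R2: [0, 0, 3188/41, 293/41, -2228/41]
R4 ← R4 − (4689/3047)·R3: [0, 0, 0, -38436/3047, 25313/3047]
R5 ← R5 + (3188/3047)·R3: [0, 0, 0, 42147/3047, -38836/3047]
R5 ← R5 + (14049/12812)·R4: [0, 0, 0, 0, -46585/12812]
5 nonzero rows, so the 5 vectors span a space of dimension 5.
Since 5 = 5, the vectors are linearly independent.

yes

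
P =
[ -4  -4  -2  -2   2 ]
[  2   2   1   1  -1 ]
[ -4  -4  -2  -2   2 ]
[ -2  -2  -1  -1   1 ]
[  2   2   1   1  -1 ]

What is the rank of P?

Row reduce to echelon form.
R2 ← R2 + (1/2)·R1: [0, 0, 0, 0, 0]
R3 ← R3 − R1: [0, 0, 0, 0, 0]
R4 ← R4 − (1/2)·R1: [0, 0, 0, 0, 0]
R5 ← R5 + (1/2)·R1: [0, 0, 0, 0, 0]
Echelon form has 1 nonzero row, so rank(P) = 1.

1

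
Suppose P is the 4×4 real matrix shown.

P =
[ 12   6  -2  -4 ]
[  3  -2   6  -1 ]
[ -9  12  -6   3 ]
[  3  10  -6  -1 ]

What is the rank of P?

Row reduce to echelon form.
R2 ← R2 − (1/4)·R1: [0, -7/2, 13/2, 0]
R3 ← R3 + (3/4)·R1: [0, 33/2, -15/2, 0]
R4 ← R4 − (1/4)·R1: [0, 17/2, -11/2, 0]
R3 ← R3 + (33/7)·R2: [0, 0, 162/7, 0]
R4 ← R4 + (17/7)·R2: [0, 0, 72/7, 0]
R4 ← R4 − (4/9)·R3: [0, 0, 0, 0]
Echelon form has 3 nonzero rows, so rank(P) = 3.

3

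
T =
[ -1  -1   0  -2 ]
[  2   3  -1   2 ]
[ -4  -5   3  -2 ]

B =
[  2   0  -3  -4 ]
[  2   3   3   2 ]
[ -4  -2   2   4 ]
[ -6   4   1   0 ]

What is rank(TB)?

3

First compute TB:
[[  8, -11,  -2,   2],
 [  2,  19,   3,  -6],
 [-18, -29,   1,  18]]
Now row reduce the product.
R2 ← R2 − (1/4)·R1: [0, 87/4, 7/2, -13/2]
R3 ← R3 + (9/4)·R1: [0, -215/4, -7/2, 45/2]
R3 ← R3 + (215/87)·R2: [0, 0, 448/87, 560/87]
3 nonzero rows, so rank(TB) = 3.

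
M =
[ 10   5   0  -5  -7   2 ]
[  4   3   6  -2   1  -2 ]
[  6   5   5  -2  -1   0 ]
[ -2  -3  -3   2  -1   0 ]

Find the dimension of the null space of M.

Row reduce to echelon form.
R2 ← R2 − (2/5)·R1: [0, 1, 6, 0, 19/5, -14/5]
R3 ← R3 − (3/5)·R1: [0, 2, 5, 1, 16/5, -6/5]
R4 ← R4 + (1/5)·R1: [0, -2, -3, 1, -12/5, 2/5]
R3 ← R3 − (2)·R2: [0, 0, -7, 1, -22/5, 22/5]
R4 ← R4 + (2)·R2: [0, 0, 9, 1, 26/5, -26/5]
R4 ← R4 + (9/7)·R3: [0, 0, 0, 16/7, -16/35, 16/35]
4 nonzero rows, so rank(M) = 4.
M has 6 columns; by rank–nullity, nullity = 6 − 4 = 2.

2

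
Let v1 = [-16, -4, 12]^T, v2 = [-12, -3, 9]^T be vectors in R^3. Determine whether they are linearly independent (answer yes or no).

Form the matrix with these vectors as rows and row reduce.
R2 ← R2 − (3/4)·R1: [0, 0, 0]
1 nonzero row, so the 2 vectors span a space of dimension 1.
Since 1 < 2, the vectors are linearly dependent.

no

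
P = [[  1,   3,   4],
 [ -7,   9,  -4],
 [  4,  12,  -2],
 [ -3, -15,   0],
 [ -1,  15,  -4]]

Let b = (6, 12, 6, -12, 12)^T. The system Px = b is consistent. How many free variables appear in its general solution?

Row reduce the augmented matrix [P | b].
R2 ← R2 + (7)·R1: [0, 30, 24, 54]
R3 ← R3 − (4)·R1: [0, 0, -18, -18]
R4 ← R4 + (3)·R1: [0, -6, 12, 6]
R5 ← R5 + R1: [0, 18, 0, 18]
R4 ← R4 + (1/5)·R2: [0, 0, 84/5, 84/5]
R5 ← R5 − (3/5)·R2: [0, 0, -72/5, -72/5]
R4 ← R4 + (14/15)·R3: [0, 0, 0, 0]
R5 ← R5 − (4/5)·R3: [0, 0, 0, 0]
The echelon form has 3 nonzero rows, and every pivot lies in the first 3 columns, so rank(P) = rank([P|b]) = 3.
The system is consistent.
Free variables = (unknowns) − (rank) = 3 − 3 = 0.

0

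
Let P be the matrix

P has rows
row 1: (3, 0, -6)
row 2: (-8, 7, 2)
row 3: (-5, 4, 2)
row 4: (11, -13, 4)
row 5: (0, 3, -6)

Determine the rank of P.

2

Row reduce to echelon form.
R2 ← R2 + (8/3)·R1: [0, 7, -14]
R3 ← R3 + (5/3)·R1: [0, 4, -8]
R4 ← R4 − (11/3)·R1: [0, -13, 26]
R3 ← R3 − (4/7)·R2: [0, 0, 0]
R4 ← R4 + (13/7)·R2: [0, 0, 0]
R5 ← R5 − (3/7)·R2: [0, 0, 0]
Echelon form has 2 nonzero rows, so rank(P) = 2.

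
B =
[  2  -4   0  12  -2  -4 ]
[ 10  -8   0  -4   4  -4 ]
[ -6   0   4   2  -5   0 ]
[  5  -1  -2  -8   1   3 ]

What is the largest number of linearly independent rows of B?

4

Row reduce to echelon form.
R2 ← R2 − (5)·R1: [0, 12, 0, -64, 14, 16]
R3 ← R3 + (3)·R1: [0, -12, 4, 38, -11, -12]
R4 ← R4 − (5/2)·R1: [0, 9, -2, -38, 6, 13]
R3 ← R3 + R2: [0, 0, 4, -26, 3, 4]
R4 ← R4 − (3/4)·R2: [0, 0, -2, 10, -9/2, 1]
R4 ← R4 + (1/2)·R3: [0, 0, 0, -3, -3, 3]
Echelon form has 4 nonzero rows, so rank(B) = 4.
The rank gives the maximum number of linearly independent rows: 4.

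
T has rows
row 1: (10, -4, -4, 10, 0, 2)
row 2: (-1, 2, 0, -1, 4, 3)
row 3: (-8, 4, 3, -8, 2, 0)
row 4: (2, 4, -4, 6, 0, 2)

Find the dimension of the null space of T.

3

Row reduce to echelon form.
R2 ← R2 + (1/10)·R1: [0, 8/5, -2/5, 0, 4, 16/5]
R3 ← R3 + (4/5)·R1: [0, 4/5, -1/5, 0, 2, 8/5]
R4 ← R4 − (1/5)·R1: [0, 24/5, -16/5, 4, 0, 8/5]
R3 ← R3 − (1/2)·R2: [0, 0, 0, 0, 0, 0]
R4 ← R4 − (3)·R2: [0, 0, -2, 4, -12, -8]
Swap R3 ↔ R4
3 nonzero rows, so rank(T) = 3.
T has 6 columns; by rank–nullity, nullity = 6 − 3 = 3.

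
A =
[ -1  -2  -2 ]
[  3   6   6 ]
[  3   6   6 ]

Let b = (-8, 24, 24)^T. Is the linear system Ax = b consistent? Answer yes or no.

Row reduce the augmented matrix [A | b].
R2 ← R2 + (3)·R1: [0, 0, 0, 0]
R3 ← R3 + (3)·R1: [0, 0, 0, 0]
The echelon form has 1 nonzero rows, and every pivot lies in the first 3 columns, so rank(A) = rank([A|b]) = 1.
The system is consistent.

yes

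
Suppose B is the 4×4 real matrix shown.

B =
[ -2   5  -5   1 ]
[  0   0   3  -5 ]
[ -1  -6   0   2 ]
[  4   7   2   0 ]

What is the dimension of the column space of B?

Row reduce to echelon form.
R3 ← R3 − (1/2)·R1: [0, -17/2, 5/2, 3/2]
R4 ← R4 + (2)·R1: [0, 17, -8, 2]
Swap R2 ↔ R3
R4 ← R4 + (2)·R2: [0, 0, -3, 5]
R4 ← R4 + R3: [0, 0, 0, 0]
Echelon form has 3 nonzero rows, so rank(B) = 3.
The column space has dimension equal to the rank: 3.

3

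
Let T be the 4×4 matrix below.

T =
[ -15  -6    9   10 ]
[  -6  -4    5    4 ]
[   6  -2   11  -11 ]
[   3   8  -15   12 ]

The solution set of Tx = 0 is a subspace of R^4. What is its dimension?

0

Row reduce to echelon form.
R2 ← R2 − (2/5)·R1: [0, -8/5, 7/5, 0]
R3 ← R3 + (2/5)·R1: [0, -22/5, 73/5, -7]
R4 ← R4 + (1/5)·R1: [0, 34/5, -66/5, 14]
R3 ← R3 − (11/4)·R2: [0, 0, 43/4, -7]
R4 ← R4 + (17/4)·R2: [0, 0, -29/4, 14]
R4 ← R4 + (29/43)·R3: [0, 0, 0, 399/43]
4 nonzero rows, so rank(T) = 4.
T has 4 columns; by rank–nullity, nullity = 4 − 4 = 0.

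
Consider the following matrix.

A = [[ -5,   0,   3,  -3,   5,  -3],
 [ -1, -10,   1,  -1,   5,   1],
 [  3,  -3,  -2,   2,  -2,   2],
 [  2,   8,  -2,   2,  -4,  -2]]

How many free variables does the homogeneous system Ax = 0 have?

2

Row reduce to echelon form.
R2 ← R2 − (1/5)·R1: [0, -10, 2/5, -2/5, 4, 8/5]
R3 ← R3 + (3/5)·R1: [0, -3, -1/5, 1/5, 1, 1/5]
R4 ← R4 + (2/5)·R1: [0, 8, -4/5, 4/5, -2, -16/5]
R3 ← R3 − (3/10)·R2: [0, 0, -8/25, 8/25, -1/5, -7/25]
R4 ← R4 + (4/5)·R2: [0, 0, -12/25, 12/25, 6/5, -48/25]
R4 ← R4 − (3/2)·R3: [0, 0, 0, 0, 3/2, -3/2]
4 nonzero rows, so rank(A) = 4.
A has 6 columns; by rank–nullity, nullity = 6 − 4 = 2.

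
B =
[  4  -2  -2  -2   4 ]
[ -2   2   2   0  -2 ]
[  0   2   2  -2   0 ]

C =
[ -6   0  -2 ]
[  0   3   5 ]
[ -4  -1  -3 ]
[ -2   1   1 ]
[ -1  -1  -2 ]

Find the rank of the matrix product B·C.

First compute BC:
[[-16, -10, -22],
 [  6,   6,  12],
 [ -4,   2,   2]]
Now row reduce the product.
R2 ← R2 + (3/8)·R1: [0, 9/4, 15/4]
R3 ← R3 − (1/4)·R1: [0, 9/2, 15/2]
R3 ← R3 − (2)·R2: [0, 0, 0]
2 nonzero rows, so rank(BC) = 2.

2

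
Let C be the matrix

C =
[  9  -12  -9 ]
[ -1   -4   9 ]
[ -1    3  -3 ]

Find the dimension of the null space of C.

0

Row reduce to echelon form.
R2 ← R2 + (1/9)·R1: [0, -16/3, 8]
R3 ← R3 + (1/9)·R1: [0, 5/3, -4]
R3 ← R3 + (5/16)·R2: [0, 0, -3/2]
3 nonzero rows, so rank(C) = 3.
C has 3 columns; by rank–nullity, nullity = 3 − 3 = 0.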